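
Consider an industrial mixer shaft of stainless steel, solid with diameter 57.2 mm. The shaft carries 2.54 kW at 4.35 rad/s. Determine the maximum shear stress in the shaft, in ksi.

ω = 4.35 rad/s, so T = P/ω = 2.54×10³ / 4.350 = 583.9 N·m.
J = πd⁴/32 = π(0.0572)⁴/32 = 1.051×10^-6 m⁴.
τ_max = T·r/J = 583.9 × 0.0286 / 1.051×10^-6 = 1.589×10^7 Pa.

2.30 ksi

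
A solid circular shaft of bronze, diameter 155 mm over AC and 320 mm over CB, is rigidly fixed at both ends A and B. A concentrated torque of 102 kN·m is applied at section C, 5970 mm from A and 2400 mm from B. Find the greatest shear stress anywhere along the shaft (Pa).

1.55e7 Pa

Compatibility: T_A·a/J_AC = T_B·b/J_CB with T_A + T_B = T₀.
J_AC = 5.67×10^-5 m⁴, J_CB = 1.03×10^-3 m⁴, so T_A = T₀·(J_AC/a)/((J_AC/a)+(J_CB/b)) = 2208 N·m, T_B = 99790 N·m.
τ in each portion: τ_AC = 3.02×10^6 Pa, τ_CB = 1.55×10^7 Pa; maximum is in CB.
τ_max = T_CB·r/J = 99790·0.160/1.03×10^-3 = 1.551×10^7 Pa.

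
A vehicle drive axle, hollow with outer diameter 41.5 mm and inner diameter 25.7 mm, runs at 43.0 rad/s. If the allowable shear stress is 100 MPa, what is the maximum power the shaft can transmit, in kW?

J = π(d_o⁴ − d_i⁴)/32 = π(0.0415⁴ − 0.0257⁴)/32 = 2.484×10^-7 m⁴.
T_max = τ_allow·J/r = 1.00×10^8 × 2.484×10^-7 / 0.0208 = 1197 N·m.
ω = 43.0 rad/s, so P_max = T_max·ω = 5.147×10^4 W.

51.5 kW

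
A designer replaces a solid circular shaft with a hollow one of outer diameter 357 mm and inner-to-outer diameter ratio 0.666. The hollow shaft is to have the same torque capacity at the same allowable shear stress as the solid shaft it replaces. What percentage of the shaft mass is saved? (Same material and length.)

Equal τ_max and T ⇒ the solid shaft needs d_s³ = d_o³(1−k⁴), so d_s = 357·(1−0.666⁴)^(1/3) = 331.9 mm.
Area ratio A_h/A_s = d_o²(1−k²)/d_s² = (1−k²)/(1−k⁴)^(2/3) = 0.6439.
Mass saving = 1 − 0.6439 = 35.6 %.

35.6 %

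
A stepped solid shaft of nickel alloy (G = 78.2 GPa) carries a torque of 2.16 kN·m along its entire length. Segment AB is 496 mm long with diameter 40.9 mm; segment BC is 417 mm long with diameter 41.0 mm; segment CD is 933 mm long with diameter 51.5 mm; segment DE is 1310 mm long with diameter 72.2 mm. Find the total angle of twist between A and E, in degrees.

J_AB = π(0.0409)⁴/32 = 2.75×10^-7 m⁴; J_BC = π(0.0410)⁴/32 = 2.77×10^-7 m⁴; J_CD = π(0.0515)⁴/32 = 6.91×10^-7 m⁴; J_DE = π(0.0722)⁴/32 = 2.67×10^-6 m⁴.
θ = (T/G)·Σ L_i/J_i = (2160/78.2×10⁹)·(0.496/2.75×10^-7 + 0.417/2.77×10^-7 + 0.933/6.91×10^-7 + 1.31/2.67×10^-6) = 0.1423 rad.

8.15°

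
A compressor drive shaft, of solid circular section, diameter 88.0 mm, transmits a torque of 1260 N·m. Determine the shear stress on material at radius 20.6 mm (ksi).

0.639 ksi

J = πd⁴/32 = π(0.0880)⁴/32 = 5.887×10^-6 m⁴.
Shear stress varies linearly with radius: τ = T·r/J = 1260 × 0.0206 / 5.887×10^-6 = 4.409×10^6 Pa.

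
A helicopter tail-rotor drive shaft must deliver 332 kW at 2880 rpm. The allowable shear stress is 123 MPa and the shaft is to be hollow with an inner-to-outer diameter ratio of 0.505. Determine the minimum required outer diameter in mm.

36.5 mm

ω = 2π·2880/60 = 301.6 rad/s, so T = P/ω = 332×10³ / 301.6 = 1101 N·m.
For a hollow shaft with d_i/d_o = 0.505: τ_max = 16T/(π d_o³ (1−k⁴)), so d_o = [16T/(π τ_allow (1−k⁴))]^(1/3) = [16·1101/(π·1.23×10^8·0.9350)]^(1/3) = 0.03653 m.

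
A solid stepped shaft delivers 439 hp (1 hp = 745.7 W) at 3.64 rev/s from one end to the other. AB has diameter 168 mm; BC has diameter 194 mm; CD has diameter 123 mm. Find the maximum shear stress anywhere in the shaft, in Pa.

ω = 2π·3.64 = 22.87 rad/s, so T = P/ω = 439×745.7 / 22.87 = 14310 N·m.
Under the same torque, τ_max = 16T/(πd³) is largest where d is smallest — segment CD (d = 123 mm).
τ_max = 16·14310/(π·(0.123)³) = 3.917×10^7 Pa.

3.92e7 Pa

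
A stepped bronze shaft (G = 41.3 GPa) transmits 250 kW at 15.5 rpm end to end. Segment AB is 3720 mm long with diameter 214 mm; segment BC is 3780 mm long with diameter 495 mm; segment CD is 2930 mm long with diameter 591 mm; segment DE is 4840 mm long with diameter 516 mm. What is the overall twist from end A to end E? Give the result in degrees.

4.20°

ω = 2π·15.5/60 = 1.623 rad/s, so T = P/ω = 250×10³ / 1.623 = 154000 N·m.
J_AB = π(0.214)⁴/32 = 2.06×10^-4 m⁴; J_BC = π(0.495)⁴/32 = 5.89×10^-3 m⁴; J_CD = π(0.591)⁴/32 = 0.0120 m⁴; J_DE = π(0.516)⁴/32 = 6.96×10^-3 m⁴.
θ = (T/G)·Σ L_i/J_i = (154000/41.3×10⁹)·(3.72/2.06×10^-4 + 3.78/5.89×10^-3 + 2.93/0.0120 + 4.84/6.96×10^-3) = 0.07328 rad.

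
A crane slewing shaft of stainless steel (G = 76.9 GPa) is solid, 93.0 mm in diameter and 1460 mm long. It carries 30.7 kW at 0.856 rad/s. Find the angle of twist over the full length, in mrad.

ω = 0.856 rad/s, so T = P/ω = 30.7×10³ / 0.8560 = 35860 N·m.
J = πd⁴/32 = π(0.0930)⁴/32 = 7.344×10^-6 m⁴.
θ = T·L/(G·J) = 35860 × 1.46 / (76.9×10⁹ × 7.344×10^-6) = 0.09272 rad.

92.7 mrad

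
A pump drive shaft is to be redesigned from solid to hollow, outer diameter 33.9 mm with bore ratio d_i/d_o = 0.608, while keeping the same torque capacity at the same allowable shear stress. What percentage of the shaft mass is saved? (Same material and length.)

Equal τ_max and T ⇒ the solid shaft needs d_s³ = d_o³(1−k⁴), so d_s = 33.9·(1−0.608⁴)^(1/3) = 32.28 mm.
Area ratio A_h/A_s = d_o²(1−k²)/d_s² = (1−k²)/(1−k⁴)^(2/3) = 0.6952.
Mass saving = 1 − 0.6952 = 30.5 %.

30.5 %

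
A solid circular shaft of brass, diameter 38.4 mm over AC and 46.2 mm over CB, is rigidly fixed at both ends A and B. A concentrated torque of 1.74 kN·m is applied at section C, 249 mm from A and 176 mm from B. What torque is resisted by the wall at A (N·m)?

439 N·m

Compatibility: T_A·a/J_AC = T_B·b/J_CB with T_A + T_B = T₀.
J_AC = 2.13×10^-7 m⁴, J_CB = 4.47×10^-7 m⁴, so T_A = T₀·(J_AC/a)/((J_AC/a)+(J_CB/b)) = 438.9 N·m, T_B = 1301 N·m.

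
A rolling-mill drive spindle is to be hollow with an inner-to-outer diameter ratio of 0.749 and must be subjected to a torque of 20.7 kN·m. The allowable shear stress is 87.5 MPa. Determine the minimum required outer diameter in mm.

121 mm

For a hollow shaft with d_i/d_o = 0.749: τ_max = 16T/(π d_o³ (1−k⁴)), so d_o = [16T/(π τ_allow (1−k⁴))]^(1/3) = [16·20700/(π·8.75×10^7·0.6853)]^(1/3) = 0.1207 m.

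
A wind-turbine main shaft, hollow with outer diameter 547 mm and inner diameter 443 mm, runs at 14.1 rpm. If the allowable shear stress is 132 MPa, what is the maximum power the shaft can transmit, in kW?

3570 kW

J = π(d_o⁴ − d_i⁴)/32 = π(0.547⁴ − 0.443⁴)/32 = 5.008×10^-3 m⁴.
T_max = τ_allow·J/r = 1.32×10^8 × 5.008×10^-3 / 0.274 = 2.417e6 N·m.
ω = 2π·14.1/60 = 1.477 rad/s, so P_max = T_max·ω = 3.569×10^6 W.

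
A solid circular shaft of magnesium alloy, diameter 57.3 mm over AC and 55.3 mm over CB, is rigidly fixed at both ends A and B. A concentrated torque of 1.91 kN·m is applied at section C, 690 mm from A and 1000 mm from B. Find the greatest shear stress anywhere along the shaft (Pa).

3.23e7 Pa

Compatibility: T_A·a/J_AC = T_B·b/J_CB with T_A + T_B = T₀.
J_AC = 1.06×10^-6 m⁴, J_CB = 9.18×10^-7 m⁴, so T_A = T₀·(J_AC/a)/((J_AC/a)+(J_CB/b)) = 1195 N·m, T_B = 715.2 N·m.
τ in each portion: τ_AC = 3.23×10^7 Pa, τ_CB = 2.15×10^7 Pa; maximum is in AC.
τ_max = T_AC·r/J = 1195·0.0286/1.06×10^-6 = 3.234×10^7 Pa.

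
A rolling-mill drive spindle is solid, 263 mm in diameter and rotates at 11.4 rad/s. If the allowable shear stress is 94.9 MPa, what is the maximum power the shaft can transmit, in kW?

3860 kW

J = πd⁴/32 = π(0.263)⁴/32 = 4.697×10^-4 m⁴.
T_max = τ_allow·J/r = 9.49×10^7 × 4.697×10^-4 / 0.132 = 339000 N·m.
ω = 11.4 rad/s, so P_max = T_max·ω = 3.864×10^6 W.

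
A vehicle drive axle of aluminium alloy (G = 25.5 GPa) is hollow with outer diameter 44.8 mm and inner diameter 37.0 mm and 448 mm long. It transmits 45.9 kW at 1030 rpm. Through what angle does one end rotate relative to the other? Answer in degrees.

ω = 2π·1030/60 = 107.9 rad/s, so T = P/ω = 45.9×10³ / 107.9 = 425.5 N·m.
J = π(d_o⁴ − d_i⁴)/32 = π(0.0448⁴ − 0.0370⁴)/32 = 2.115×10^-7 m⁴.
θ = T·L/(G·J) = 425.5 × 0.448 / (25.5×10⁹ × 2.115×10^-7) = 0.03535 rad.

2.03°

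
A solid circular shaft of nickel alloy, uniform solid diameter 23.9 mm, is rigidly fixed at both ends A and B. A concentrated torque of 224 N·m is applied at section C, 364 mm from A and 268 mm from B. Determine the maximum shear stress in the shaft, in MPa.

With uniform GJ and both ends fixed, compatibility θ_AC = θ_CB gives T_A·a = T_B·b, together with T_A + T_B = T₀.
T_A = T₀·b/(a+b) = 224.0·268/632.0 = 94.99 N·m; T_B = 129.0 N·m.
τ in each portion: τ_AC = 3.54×10^7 Pa, τ_CB = 4.81×10^7 Pa; maximum is in CB.
τ_max = T_CB·r/J = 129.0·0.0119/3.20×10^-8 = 4.813×10^7 Pa.

48.1 MPa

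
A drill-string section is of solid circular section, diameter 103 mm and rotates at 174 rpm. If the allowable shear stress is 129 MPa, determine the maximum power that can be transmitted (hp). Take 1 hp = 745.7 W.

676 hp

J = πd⁴/32 = π(0.103)⁴/32 = 1.105×10^-5 m⁴.
T_max = τ_allow·J/r = 1.29×10^8 × 1.105×10^-5 / 0.0515 = 27680 N·m.
ω = 2π·174/60 = 18.22 rad/s, so P_max = T_max·ω = 5.043×10^5 W.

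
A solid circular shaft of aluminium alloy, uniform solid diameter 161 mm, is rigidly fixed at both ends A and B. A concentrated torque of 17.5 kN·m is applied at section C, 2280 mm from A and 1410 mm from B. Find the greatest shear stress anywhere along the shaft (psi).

1910 psi

With uniform GJ and both ends fixed, compatibility θ_AC = θ_CB gives T_A·a = T_B·b, together with T_A + T_B = T₀.
T_A = T₀·b/(a+b) = 17500·1410/3690 = 6687 N·m; T_B = 10810 N·m.
τ in each portion: τ_AC = 8.16×10^6 Pa, τ_CB = 1.32×10^7 Pa; maximum is in CB.
τ_max = T_CB·r/J = 10810·0.0805/6.60×10^-5 = 1.320×10^7 Pa.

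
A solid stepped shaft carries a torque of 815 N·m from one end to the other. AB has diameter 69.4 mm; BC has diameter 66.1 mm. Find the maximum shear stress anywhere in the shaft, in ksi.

Under the same torque, τ_max = 16T/(πd³) is largest where d is smallest — segment BC (d = 66.1 mm).
τ_max = 16·815.0/(π·(0.0661)³) = 1.437×10^7 Pa.

2.08 ksi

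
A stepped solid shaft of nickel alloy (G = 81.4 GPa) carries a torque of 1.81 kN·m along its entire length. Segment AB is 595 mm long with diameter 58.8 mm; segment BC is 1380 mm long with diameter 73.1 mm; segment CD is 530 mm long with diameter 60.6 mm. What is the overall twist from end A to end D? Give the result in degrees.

J_AB = π(0.0588)⁴/32 = 1.17×10^-6 m⁴; J_BC = π(0.0731)⁴/32 = 2.80×10^-6 m⁴; J_CD = π(0.0606)⁴/32 = 1.32×10^-6 m⁴.
θ = (T/G)·Σ L_i/J_i = (1810/81.4×10⁹)·(0.595/1.17×10^-6 + 1.38/2.80×10^-6 + 0.530/1.32×10^-6) = 0.03112 rad.

1.78°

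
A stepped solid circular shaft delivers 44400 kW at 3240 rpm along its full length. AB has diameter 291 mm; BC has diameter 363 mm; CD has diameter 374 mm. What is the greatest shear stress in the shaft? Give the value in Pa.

ω = 2π·3240/60 = 339.3 rad/s, so T = P/ω = 44400×10³ / 339.3 = 130900 N·m.
Under the same torque, τ_max = 16T/(πd³) is largest where d is smallest — segment AB (d = 291 mm).
τ_max = 16·130900/(π·(0.291)³) = 2.705×10^7 Pa.

2.70e7 Pa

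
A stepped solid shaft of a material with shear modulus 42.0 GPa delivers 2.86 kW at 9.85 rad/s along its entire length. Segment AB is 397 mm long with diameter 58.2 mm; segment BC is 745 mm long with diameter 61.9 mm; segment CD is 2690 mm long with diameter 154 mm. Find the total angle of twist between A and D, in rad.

0.00635 rad

ω = 9.85 rad/s, so T = P/ω = 2.86×10³ / 9.850 = 290.4 N·m.
J_AB = π(0.0582)⁴/32 = 1.13×10^-6 m⁴; J_BC = π(0.0619)⁴/32 = 1.44×10^-6 m⁴; J_CD = π(0.154)⁴/32 = 5.52×10^-5 m⁴.
θ = (T/G)·Σ L_i/J_i = (290.4/42.0×10⁹)·(0.397/1.13×10^-6 + 0.745/1.44×10^-6 + 2.69/5.52×10^-5) = 6.347×10^-3 rad.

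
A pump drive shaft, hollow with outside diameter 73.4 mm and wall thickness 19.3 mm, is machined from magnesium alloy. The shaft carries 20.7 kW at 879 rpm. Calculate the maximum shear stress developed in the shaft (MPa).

ω = 2π·879/60 = 92.05 rad/s, so T = P/ω = 20.7×10³ / 92.05 = 224.9 N·m.
J = π(d_o⁴ − d_i⁴)/32 = π(0.0734⁴ − 0.0348⁴)/32 = 2.706×10^-6 m⁴.
τ_max = T·r/J = 224.9 × 0.0367 / 2.706×10^-6 = 3.050×10^6 Pa.

3.05 MPa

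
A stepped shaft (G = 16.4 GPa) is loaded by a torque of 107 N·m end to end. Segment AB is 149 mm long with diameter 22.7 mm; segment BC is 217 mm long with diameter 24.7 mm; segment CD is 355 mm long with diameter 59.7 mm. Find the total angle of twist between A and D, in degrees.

4.46°

J_AB = π(0.0227)⁴/32 = 2.61×10^-8 m⁴; J_BC = π(0.0247)⁴/32 = 3.65×10^-8 m⁴; J_CD = π(0.0597)⁴/32 = 1.25×10^-6 m⁴.
θ = (T/G)·Σ L_i/J_i = (107.0/16.4×10⁹)·(0.149/2.61×10^-8 + 0.217/3.65×10^-8 + 0.355/1.25×10^-6) = 0.07789 rad.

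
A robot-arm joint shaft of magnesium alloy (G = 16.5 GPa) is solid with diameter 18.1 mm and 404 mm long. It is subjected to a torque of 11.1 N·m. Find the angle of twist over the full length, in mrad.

J = πd⁴/32 = π(0.0181)⁴/32 = 1.054×10^-8 m⁴.
θ = T·L/(G·J) = 11.10 × 0.404 / (16.5×10⁹ × 1.054×10^-8) = 0.02579 rad.

25.8 mrad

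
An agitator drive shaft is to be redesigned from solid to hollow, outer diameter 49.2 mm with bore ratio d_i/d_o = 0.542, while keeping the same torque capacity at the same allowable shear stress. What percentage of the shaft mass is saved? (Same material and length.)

25.0 %

Equal τ_max and T ⇒ the solid shaft needs d_s³ = d_o³(1−k⁴), so d_s = 49.2·(1−0.542⁴)^(1/3) = 47.74 mm.
Area ratio A_h/A_s = d_o²(1−k²)/d_s² = (1−k²)/(1−k⁴)^(2/3) = 0.7500.
Mass saving = 1 − 0.7500 = 25.0 %.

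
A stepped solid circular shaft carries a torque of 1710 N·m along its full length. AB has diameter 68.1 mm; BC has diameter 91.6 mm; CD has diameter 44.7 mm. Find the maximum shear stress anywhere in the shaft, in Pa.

9.75e7 Pa

Under the same torque, τ_max = 16T/(πd³) is largest where d is smallest — segment CD (d = 44.7 mm).
τ_max = 16·1710/(π·(0.0447)³) = 9.751×10^7 Pa.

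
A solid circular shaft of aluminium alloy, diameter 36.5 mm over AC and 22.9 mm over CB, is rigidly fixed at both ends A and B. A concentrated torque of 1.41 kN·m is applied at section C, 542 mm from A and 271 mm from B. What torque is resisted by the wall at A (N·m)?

Compatibility: T_A·a/J_AC = T_B·b/J_CB with T_A + T_B = T₀.
J_AC = 1.74×10^-7 m⁴, J_CB = 2.70×10^-8 m⁴, so T_A = T₀·(J_AC/a)/((J_AC/a)+(J_CB/b)) = 1076 N·m, T_B = 333.6 N·m.

1080 N·m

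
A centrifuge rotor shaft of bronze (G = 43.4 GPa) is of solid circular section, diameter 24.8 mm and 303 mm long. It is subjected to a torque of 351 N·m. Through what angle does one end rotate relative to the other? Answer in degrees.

J = πd⁴/32 = π(0.0248)⁴/32 = 3.714×10^-8 m⁴.
θ = T·L/(G·J) = 351.0 × 0.303 / (43.4×10⁹ × 3.714×10^-8) = 0.06599 rad.

3.78°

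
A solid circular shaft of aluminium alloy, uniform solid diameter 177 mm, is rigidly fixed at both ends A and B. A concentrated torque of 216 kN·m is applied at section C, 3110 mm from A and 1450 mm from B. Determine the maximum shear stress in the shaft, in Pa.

1.35e8 Pa

With uniform GJ and both ends fixed, compatibility θ_AC = θ_CB gives T_A·a = T_B·b, together with T_A + T_B = T₀.
T_A = T₀·b/(a+b) = 216000·1450/4560 = 68680 N·m; T_B = 147300 N·m.
τ in each portion: τ_AC = 6.31×10^7 Pa, τ_CB = 1.35×10^8 Pa; maximum is in CB.
τ_max = T_CB·r/J = 147300·0.0885/9.64×10^-5 = 1.353×10^8 Pa.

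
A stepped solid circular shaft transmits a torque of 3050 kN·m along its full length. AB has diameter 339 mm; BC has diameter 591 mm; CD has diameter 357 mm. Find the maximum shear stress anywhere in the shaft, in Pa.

3.99e8 Pa

Under the same torque, τ_max = 16T/(πd³) is largest where d is smallest — segment AB (d = 339 mm).
τ_max = 16·3.050e6/(π·(0.339)³) = 3.987×10^8 Pa.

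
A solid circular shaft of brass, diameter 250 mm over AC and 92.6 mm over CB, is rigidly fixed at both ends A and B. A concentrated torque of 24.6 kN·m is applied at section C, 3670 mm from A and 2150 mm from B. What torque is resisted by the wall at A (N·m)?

Compatibility: T_A·a/J_AC = T_B·b/J_CB with T_A + T_B = T₀.
J_AC = 3.83×10^-4 m⁴, J_CB = 7.22×10^-6 m⁴, so T_A = T₀·(J_AC/a)/((J_AC/a)+(J_CB/b)) = 23830 N·m, T_B = 765.8 N·m.

23800 N·m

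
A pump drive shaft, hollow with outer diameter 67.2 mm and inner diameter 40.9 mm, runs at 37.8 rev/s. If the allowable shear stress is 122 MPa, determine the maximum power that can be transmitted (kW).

J = π(d_o⁴ − d_i⁴)/32 = π(0.0672⁴ − 0.0409⁴)/32 = 1.727×10^-6 m⁴.
T_max = τ_allow·J/r = 1.22×10^8 × 1.727×10^-6 / 0.0336 = 6272 N·m.
ω = 2π·37.8 = 237.5 rad/s, so P_max = T_max·ω = 1.490×10^6 W.

1490 kW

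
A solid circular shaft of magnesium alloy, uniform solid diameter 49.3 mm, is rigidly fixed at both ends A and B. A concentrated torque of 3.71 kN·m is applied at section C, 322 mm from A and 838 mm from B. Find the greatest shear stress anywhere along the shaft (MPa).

With uniform GJ and both ends fixed, compatibility θ_AC = θ_CB gives T_A·a = T_B·b, together with T_A + T_B = T₀.
T_A = T₀·b/(a+b) = 3710·838/1160 = 2680 N·m; T_B = 1030 N·m.
τ in each portion: τ_AC = 1.14×10^8 Pa, τ_CB = 4.38×10^7 Pa; maximum is in AC.
τ_max = T_AC·r/J = 2680·0.0246/5.80×10^-7 = 1.139×10^8 Pa.

114 MPa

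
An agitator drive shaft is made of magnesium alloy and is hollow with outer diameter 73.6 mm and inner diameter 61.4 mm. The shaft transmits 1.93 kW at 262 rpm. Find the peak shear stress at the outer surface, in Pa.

1.74e6 Pa

ω = 2π·262/60 = 27.44 rad/s, so T = P/ω = 1.93×10³ / 27.44 = 70.34 N·m.
J = π(d_o⁴ − d_i⁴)/32 = π(0.0736⁴ − 0.0614⁴)/32 = 1.485×10^-6 m⁴.
τ_max = T·r/J = 70.34 × 0.0368 / 1.485×10^-6 = 1.743×10^6 Pa.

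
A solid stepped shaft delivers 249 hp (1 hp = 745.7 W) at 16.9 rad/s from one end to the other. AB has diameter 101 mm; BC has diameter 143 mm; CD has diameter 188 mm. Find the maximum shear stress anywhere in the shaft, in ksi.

7.88 ksi

ω = 16.9 rad/s, so T = P/ω = 249×745.7 / 16.90 = 10990 N·m.
Under the same torque, τ_max = 16T/(πd³) is largest where d is smallest — segment AB (d = 101 mm).
τ_max = 16·10990/(π·(0.101)³) = 5.431×10^7 Pa.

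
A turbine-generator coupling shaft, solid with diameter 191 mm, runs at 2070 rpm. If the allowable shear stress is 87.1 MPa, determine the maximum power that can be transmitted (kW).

25800 kW

J = πd⁴/32 = π(0.191)⁴/32 = 1.307×10^-4 m⁴.
T_max = τ_allow·J/r = 8.71×10^7 × 1.307×10^-4 / 0.0955 = 119200 N·m.
ω = 2π·2070/60 = 216.8 rad/s, so P_max = T_max·ω = 2.583×10^7 W.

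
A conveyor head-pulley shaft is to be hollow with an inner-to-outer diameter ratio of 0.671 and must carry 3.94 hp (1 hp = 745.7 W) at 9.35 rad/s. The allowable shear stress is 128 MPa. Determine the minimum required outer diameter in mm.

25.0 mm

ω = 9.35 rad/s, so T = P/ω = 3.94×745.7 / 9.350 = 314.2 N·m.
For a hollow shaft with d_i/d_o = 0.671: τ_max = 16T/(π d_o³ (1−k⁴)), so d_o = [16T/(π τ_allow (1−k⁴))]^(1/3) = [16·314.2/(π·1.28×10^8·0.7973)]^(1/3) = 0.02503 m.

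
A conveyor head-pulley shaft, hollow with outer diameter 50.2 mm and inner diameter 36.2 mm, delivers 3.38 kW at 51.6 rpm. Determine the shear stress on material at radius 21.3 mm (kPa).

ω = 2π·51.6/60 = 5.404 rad/s, so T = P/ω = 3.38×10³ / 5.404 = 625.5 N·m.
J = π(d_o⁴ − d_i⁴)/32 = π(0.0502⁴ − 0.0362⁴)/32 = 4.549×10^-7 m⁴.
Shear stress varies linearly with radius: τ = T·r/J = 625.5 × 0.0213 / 4.549×10^-7 = 2.929×10^7 Pa.

29300 kPa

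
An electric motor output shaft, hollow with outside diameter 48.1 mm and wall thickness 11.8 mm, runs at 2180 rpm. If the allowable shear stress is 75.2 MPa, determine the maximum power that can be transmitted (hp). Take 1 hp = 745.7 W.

J = π(d_o⁴ − d_i⁴)/32 = π(0.0481⁴ − 0.0245⁴)/32 = 4.901×10^-7 m⁴.
T_max = τ_allow·J/r = 7.52×10^7 × 4.901×10^-7 / 0.0241 = 1533 N·m.
ω = 2π·2180/60 = 228.3 rad/s, so P_max = T_max·ω = 3.499×10^5 W.

469 hp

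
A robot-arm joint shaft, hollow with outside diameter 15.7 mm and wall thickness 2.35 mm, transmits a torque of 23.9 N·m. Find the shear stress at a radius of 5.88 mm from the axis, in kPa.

31000 kPa

J = π(d_o⁴ − d_i⁴)/32 = π(0.0157⁴ − 0.0110⁴)/32 = 4.527×10^-9 m⁴.
Shear stress varies linearly with radius: τ = T·r/J = 23.90 × 0.00588 / 4.527×10^-9 = 3.104×10^7 Pa.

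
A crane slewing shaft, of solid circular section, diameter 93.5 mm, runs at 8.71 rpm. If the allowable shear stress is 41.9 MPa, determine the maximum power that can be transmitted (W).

J = πd⁴/32 = π(0.0935)⁴/32 = 7.503×10^-6 m⁴.
T_max = τ_allow·J/r = 4.19×10^7 × 7.503×10^-6 / 0.0467 = 6725 N·m.
ω = 2π·8.71/60 = 0.9121 rad/s, so P_max = T_max·ω = 6134 W.

6130 W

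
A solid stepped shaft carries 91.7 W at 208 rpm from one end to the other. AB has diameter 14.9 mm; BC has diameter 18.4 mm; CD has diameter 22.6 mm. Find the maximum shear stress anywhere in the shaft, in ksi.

ω = 2π·208/60 = 21.78 rad/s, so T = P/ω = 91.7 / 21.78 = 4.210 N·m.
Under the same torque, τ_max = 16T/(πd³) is largest where d is smallest — segment AB (d = 14.9 mm).
τ_max = 16·4.210/(π·(0.0149)³) = 6.482×10^6 Pa.

0.940 ksi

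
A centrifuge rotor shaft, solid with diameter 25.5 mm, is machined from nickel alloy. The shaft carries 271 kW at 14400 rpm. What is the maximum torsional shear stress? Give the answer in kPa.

ω = 2π·14400/60 = 1508 rad/s, so T = P/ω = 271×10³ / 1508 = 179.7 N·m.
J = πd⁴/32 = π(0.0255)⁴/32 = 4.151×10^-8 m⁴.
τ_max = T·r/J = 179.7 × 0.0127 / 4.151×10^-8 = 5.520×10^7 Pa.

55200 kPa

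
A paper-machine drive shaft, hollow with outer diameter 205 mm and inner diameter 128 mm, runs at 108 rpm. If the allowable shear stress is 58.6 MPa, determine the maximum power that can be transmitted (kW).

J = π(d_o⁴ − d_i⁴)/32 = π(0.205⁴ − 0.128⁴)/32 = 1.470×10^-4 m⁴.
T_max = τ_allow·J/r = 5.86×10^7 × 1.470×10^-4 / 0.102 = 84060 N·m.
ω = 2π·108/60 = 11.31 rad/s, so P_max = T_max·ω = 9.507×10^5 W.

951 kW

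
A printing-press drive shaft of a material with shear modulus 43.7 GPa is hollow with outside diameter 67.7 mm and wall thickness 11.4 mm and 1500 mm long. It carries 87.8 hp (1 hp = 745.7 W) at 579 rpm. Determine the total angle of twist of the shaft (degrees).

1.28°

ω = 2π·579/60 = 60.63 rad/s, so T = P/ω = 87.8×745.7 / 60.63 = 1080 N·m.
J = π(d_o⁴ − d_i⁴)/32 = π(0.0677⁴ − 0.0449⁴)/32 = 1.663×10^-6 m⁴.
θ = T·L/(G·J) = 1080 × 1.50 / (43.7×10⁹ × 1.663×10^-6) = 0.02228 rad.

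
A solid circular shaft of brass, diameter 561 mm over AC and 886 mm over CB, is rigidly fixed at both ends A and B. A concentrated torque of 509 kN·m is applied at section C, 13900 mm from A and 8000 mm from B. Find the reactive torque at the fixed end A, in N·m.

Compatibility: T_A·a/J_AC = T_B·b/J_CB with T_A + T_B = T₀.
J_AC = 9.72×10^-3 m⁴, J_CB = 0.0605 m⁴, so T_A = T₀·(J_AC/a)/((J_AC/a)+(J_CB/b)) = 43100 N·m, T_B = 465900 N·m.

43100 N·m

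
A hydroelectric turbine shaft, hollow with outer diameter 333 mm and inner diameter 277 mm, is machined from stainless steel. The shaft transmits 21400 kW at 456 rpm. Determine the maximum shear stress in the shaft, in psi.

ω = 2π·456/60 = 47.75 rad/s, so T = P/ω = 21400×10³ / 47.75 = 448100 N·m.
J = π(d_o⁴ − d_i⁴)/32 = π(0.333⁴ − 0.277⁴)/32 = 6.292×10^-4 m⁴.
τ_max = T·r/J = 448100 × 0.167 / 6.292×10^-4 = 1.186×10^8 Pa.

17200 psi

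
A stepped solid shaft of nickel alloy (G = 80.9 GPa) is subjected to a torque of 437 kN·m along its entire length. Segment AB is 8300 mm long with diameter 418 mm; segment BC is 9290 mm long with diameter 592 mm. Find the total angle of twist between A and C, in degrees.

J_AB = π(0.418)⁴/32 = 3.00×10^-3 m⁴; J_BC = π(0.592)⁴/32 = 0.0121 m⁴.
θ = (T/G)·Σ L_i/J_i = (437000/80.9×10⁹)·(8.30/3.00×10^-3 + 9.29/0.0121) = 0.01912 rad.

1.10°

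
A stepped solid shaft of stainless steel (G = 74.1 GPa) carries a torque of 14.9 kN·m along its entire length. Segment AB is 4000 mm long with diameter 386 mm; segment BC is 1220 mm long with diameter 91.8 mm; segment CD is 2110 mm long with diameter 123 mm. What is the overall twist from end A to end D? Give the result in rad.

0.0544 rad

J_AB = π(0.386)⁴/32 = 2.18×10^-3 m⁴; J_BC = π(0.0918)⁴/32 = 6.97×10^-6 m⁴; J_CD = π(0.123)⁴/32 = 2.25×10^-5 m⁴.
θ = (T/G)·Σ L_i/J_i = (14900/74.1×10⁹)·(4.00/2.18×10^-3 + 1.22/6.97×10^-6 + 2.11/2.25×10^-5) = 0.05444 rad.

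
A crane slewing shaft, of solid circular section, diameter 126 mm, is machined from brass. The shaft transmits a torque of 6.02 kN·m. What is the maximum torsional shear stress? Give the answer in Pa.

1.53e7 Pa

J = πd⁴/32 = π(0.126)⁴/32 = 2.474×10^-5 m⁴.
τ_max = T·r/J = 6020 × 0.0630 / 2.474×10^-5 = 1.533×10^7 Pa.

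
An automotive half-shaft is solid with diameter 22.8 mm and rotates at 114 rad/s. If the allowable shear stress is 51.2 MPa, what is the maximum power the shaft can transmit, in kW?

J = πd⁴/32 = π(0.0228)⁴/32 = 2.653×10^-8 m⁴.
T_max = τ_allow·J/r = 5.12×10^7 × 2.653×10^-8 / 0.0114 = 119.2 N·m.
ω = 114 rad/s, so P_max = T_max·ω = 1.358×10^4 W.

13.6 kW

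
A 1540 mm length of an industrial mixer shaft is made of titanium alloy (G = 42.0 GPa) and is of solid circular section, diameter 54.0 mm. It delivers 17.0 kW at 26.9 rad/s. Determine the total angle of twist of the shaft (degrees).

1.59°

ω = 26.9 rad/s, so T = P/ω = 17.0×10³ / 26.90 = 632.0 N·m.
J = πd⁴/32 = π(0.0540)⁴/32 = 8.348×10^-7 m⁴.
θ = T·L/(G·J) = 632.0 × 1.54 / (42.0×10⁹ × 8.348×10^-7) = 0.02776 rad.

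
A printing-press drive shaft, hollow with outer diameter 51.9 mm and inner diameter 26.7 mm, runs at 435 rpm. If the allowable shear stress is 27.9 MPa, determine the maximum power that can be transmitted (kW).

J = π(d_o⁴ − d_i⁴)/32 = π(0.0519⁴ − 0.0267⁴)/32 = 6.624×10^-7 m⁴.
T_max = τ_allow·J/r = 2.79×10^7 × 6.624×10^-7 / 0.0260 = 712.2 N·m.
ω = 2π·435/60 = 45.55 rad/s, so P_max = T_max·ω = 3.244×10^4 W.

32.4 kW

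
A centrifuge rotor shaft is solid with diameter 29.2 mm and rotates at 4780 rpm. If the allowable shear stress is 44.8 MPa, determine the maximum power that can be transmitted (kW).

110 kW

J = πd⁴/32 = π(0.0292)⁴/32 = 7.137×10^-8 m⁴.
T_max = τ_allow·J/r = 4.48×10^7 × 7.137×10^-8 / 0.0146 = 219.0 N·m.
ω = 2π·4780/60 = 500.6 rad/s, so P_max = T_max·ω = 1.096×10^5 W.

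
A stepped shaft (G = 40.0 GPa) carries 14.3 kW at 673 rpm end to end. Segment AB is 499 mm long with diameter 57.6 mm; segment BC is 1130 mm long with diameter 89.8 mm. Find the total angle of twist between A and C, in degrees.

ω = 2π·673/60 = 70.48 rad/s, so T = P/ω = 14.3×10³ / 70.48 = 202.9 N·m.
J_AB = π(0.0576)⁴/32 = 1.08×10^-6 m⁴; J_BC = π(0.0898)⁴/32 = 6.38×10^-6 m⁴.
θ = (T/G)·Σ L_i/J_i = (202.9/40.0×10⁹)·(0.499/1.08×10^-6 + 1.13/6.38×10^-6) = 3.240×10^-3 rad.

0.186°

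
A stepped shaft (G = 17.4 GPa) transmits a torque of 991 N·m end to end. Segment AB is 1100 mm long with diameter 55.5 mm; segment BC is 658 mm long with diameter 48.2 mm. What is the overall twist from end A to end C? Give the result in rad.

0.138 rad

J_AB = π(0.0555)⁴/32 = 9.31×10^-7 m⁴; J_BC = π(0.0482)⁴/32 = 5.30×10^-7 m⁴.
θ = (T/G)·Σ L_i/J_i = (991.0/17.4×10⁹)·(1.10/9.31×10^-7 + 0.658/5.30×10^-7) = 0.1380 rad.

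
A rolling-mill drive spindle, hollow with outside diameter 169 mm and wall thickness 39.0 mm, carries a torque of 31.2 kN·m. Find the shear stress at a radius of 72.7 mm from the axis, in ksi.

4.48 ksi

J = π(d_o⁴ − d_i⁴)/32 = π(0.169⁴ − 0.0910⁴)/32 = 7.335×10^-5 m⁴.
Shear stress varies linearly with radius: τ = T·r/J = 31200 × 0.0727 / 7.335×10^-5 = 3.092×10^7 Pa.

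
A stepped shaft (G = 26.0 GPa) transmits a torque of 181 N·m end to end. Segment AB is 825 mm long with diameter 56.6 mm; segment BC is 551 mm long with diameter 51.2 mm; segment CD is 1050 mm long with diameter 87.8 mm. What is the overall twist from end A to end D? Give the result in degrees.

J_AB = π(0.0566)⁴/32 = 1.01×10^-6 m⁴; J_BC = π(0.0512)⁴/32 = 6.75×10^-7 m⁴; J_CD = π(0.0878)⁴/32 = 5.83×10^-6 m⁴.
θ = (T/G)·Σ L_i/J_i = (181.0/26.0×10⁹)·(0.825/1.01×10^-6 + 0.551/6.75×10^-7 + 1.05/5.83×10^-6) = 0.01264 rad.

0.724°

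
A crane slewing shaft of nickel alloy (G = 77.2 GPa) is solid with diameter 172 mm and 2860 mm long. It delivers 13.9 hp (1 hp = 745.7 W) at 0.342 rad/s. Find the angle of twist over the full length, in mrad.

13.1 mrad

ω = 0.342 rad/s, so T = P/ω = 13.9×745.7 / 0.3420 = 30310 N·m.
J = πd⁴/32 = π(0.172)⁴/32 = 8.592×10^-5 m⁴.
θ = T·L/(G·J) = 30310 × 2.86 / (77.2×10⁹ × 8.592×10^-5) = 0.01307 rad.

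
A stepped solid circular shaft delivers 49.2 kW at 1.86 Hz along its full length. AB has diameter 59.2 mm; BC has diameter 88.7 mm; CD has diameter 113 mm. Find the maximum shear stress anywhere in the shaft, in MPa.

103 MPa

ω = 2π·1.86 = 11.69 rad/s, so T = P/ω = 49.2×10³ / 11.69 = 4210 N·m.
Under the same torque, τ_max = 16T/(πd³) is largest where d is smallest — segment AB (d = 59.2 mm).
τ_max = 16·4210/(π·(0.0592)³) = 1.033×10^8 Pa.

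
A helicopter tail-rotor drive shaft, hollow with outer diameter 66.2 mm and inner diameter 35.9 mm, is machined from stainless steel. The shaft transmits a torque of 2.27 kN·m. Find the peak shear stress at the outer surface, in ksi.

6.33 ksi

J = π(d_o⁴ − d_i⁴)/32 = π(0.0662⁴ − 0.0359⁴)/32 = 1.722×10^-6 m⁴.
τ_max = T·r/J = 2270 × 0.0331 / 1.722×10^-6 = 4.362×10^7 Pa.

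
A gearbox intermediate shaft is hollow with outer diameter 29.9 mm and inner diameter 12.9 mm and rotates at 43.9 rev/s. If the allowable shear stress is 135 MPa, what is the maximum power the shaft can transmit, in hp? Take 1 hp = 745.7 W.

253 hp

J = π(d_o⁴ − d_i⁴)/32 = π(0.0299⁴ − 0.0129⁴)/32 = 7.575×10^-8 m⁴.
T_max = τ_allow·J/r = 1.35×10^8 × 7.575×10^-8 / 0.0149 = 684.0 N·m.
ω = 2π·43.9 = 275.8 rad/s, so P_max = T_max·ω = 1.887×10^5 W.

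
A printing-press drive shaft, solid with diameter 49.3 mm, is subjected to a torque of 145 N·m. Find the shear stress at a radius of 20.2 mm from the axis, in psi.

J = πd⁴/32 = π(0.0493)⁴/32 = 5.799×10^-7 m⁴.
Shear stress varies linearly with radius: τ = T·r/J = 145.0 × 0.0202 / 5.799×10^-7 = 5.050×10^6 Pa.

733 psi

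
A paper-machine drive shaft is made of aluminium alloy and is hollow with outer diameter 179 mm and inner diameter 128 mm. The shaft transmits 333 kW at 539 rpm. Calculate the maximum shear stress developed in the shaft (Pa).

7.09e6 Pa

ω = 2π·539/60 = 56.44 rad/s, so T = P/ω = 333×10³ / 56.44 = 5900 N·m.
J = π(d_o⁴ − d_i⁴)/32 = π(0.179⁴ − 0.128⁴)/32 = 7.444×10^-5 m⁴.
τ_max = T·r/J = 5900 × 0.0895 / 7.444×10^-5 = 7.094×10^6 Pa.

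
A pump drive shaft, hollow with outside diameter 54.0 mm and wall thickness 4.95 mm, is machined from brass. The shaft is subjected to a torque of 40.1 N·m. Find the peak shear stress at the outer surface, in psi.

339 psi

J = π(d_o⁴ − d_i⁴)/32 = π(0.0540⁴ − 0.0441⁴)/32 = 4.635×10^-7 m⁴.
τ_max = T·r/J = 40.10 × 0.0270 / 4.635×10^-7 = 2.336×10^6 Pa.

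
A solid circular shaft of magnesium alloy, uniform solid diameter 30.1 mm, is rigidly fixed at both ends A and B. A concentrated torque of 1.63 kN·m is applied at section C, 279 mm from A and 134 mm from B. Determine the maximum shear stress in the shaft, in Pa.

2.06e8 Pa

With uniform GJ and both ends fixed, compatibility θ_AC = θ_CB gives T_A·a = T_B·b, together with T_A + T_B = T₀.
T_A = T₀·b/(a+b) = 1630·134/413.0 = 528.9 N·m; T_B = 1101 N·m.
τ in each portion: τ_AC = 9.88×10^7 Pa, τ_CB = 2.06×10^8 Pa; maximum is in CB.
τ_max = T_CB·r/J = 1101·0.0151/8.06×10^-8 = 2.056×10^8 Pa.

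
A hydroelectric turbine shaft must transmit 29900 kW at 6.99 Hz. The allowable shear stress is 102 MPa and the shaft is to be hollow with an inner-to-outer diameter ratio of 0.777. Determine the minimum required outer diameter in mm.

377 mm

ω = 2π·6.99 = 43.92 rad/s, so T = P/ω = 29900×10³ / 43.92 = 680800 N·m.
For a hollow shaft with d_i/d_o = 0.777: τ_max = 16T/(π d_o³ (1−k⁴)), so d_o = [16T/(π τ_allow (1−k⁴))]^(1/3) = [16·680800/(π·1.02×10^8·0.6355)]^(1/3) = 0.3768 m.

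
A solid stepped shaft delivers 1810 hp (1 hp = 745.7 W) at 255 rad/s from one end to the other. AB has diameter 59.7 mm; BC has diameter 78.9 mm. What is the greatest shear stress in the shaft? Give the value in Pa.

1.27e8 Pa

ω = 255 rad/s, so T = P/ω = 1810×745.7 / 255.0 = 5293 N·m.
Under the same torque, τ_max = 16T/(πd³) is largest where d is smallest — segment AB (d = 59.7 mm).
τ_max = 16·5293/(π·(0.0597)³) = 1.267×10^8 Pa.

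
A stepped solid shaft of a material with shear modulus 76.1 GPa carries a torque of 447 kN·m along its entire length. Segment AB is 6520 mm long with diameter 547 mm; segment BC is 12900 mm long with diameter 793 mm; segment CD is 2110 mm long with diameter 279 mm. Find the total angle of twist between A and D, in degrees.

1.56°

J_AB = π(0.547)⁴/32 = 8.79×10^-3 m⁴; J_BC = π(0.793)⁴/32 = 0.0388 m⁴; J_CD = π(0.279)⁴/32 = 5.95×10^-4 m⁴.
θ = (T/G)·Σ L_i/J_i = (447000/76.1×10⁹)·(6.52/8.79×10^-3 + 12.9/0.0388 + 2.11/5.95×10^-4) = 0.02714 rad.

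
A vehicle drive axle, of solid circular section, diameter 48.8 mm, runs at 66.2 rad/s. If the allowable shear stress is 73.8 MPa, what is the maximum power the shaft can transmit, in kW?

111 kW

J = πd⁴/32 = π(0.0488)⁴/32 = 5.568×10^-7 m⁴.
T_max = τ_allow·J/r = 7.38×10^7 × 5.568×10^-7 / 0.0244 = 1684 N·m.
ω = 66.2 rad/s, so P_max = T_max·ω = 1.115×10^5 W.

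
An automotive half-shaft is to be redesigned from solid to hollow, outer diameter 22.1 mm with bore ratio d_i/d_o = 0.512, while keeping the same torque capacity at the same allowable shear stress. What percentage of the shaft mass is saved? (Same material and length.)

Equal τ_max and T ⇒ the solid shaft needs d_s³ = d_o³(1−k⁴), so d_s = 22.1·(1−0.512⁴)^(1/3) = 21.58 mm.
Area ratio A_h/A_s = d_o²(1−k²)/d_s² = (1−k²)/(1−k⁴)^(2/3) = 0.7737.
Mass saving = 1 − 0.7737 = 22.6 %.

22.6 %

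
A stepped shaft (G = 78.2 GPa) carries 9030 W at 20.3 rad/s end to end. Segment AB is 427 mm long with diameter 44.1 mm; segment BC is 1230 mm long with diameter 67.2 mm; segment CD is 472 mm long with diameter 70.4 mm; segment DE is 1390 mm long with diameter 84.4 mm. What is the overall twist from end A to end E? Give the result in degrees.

0.730°

ω = 20.3 rad/s, so T = P/ω = 9030 / 20.30 = 444.8 N·m.
J_AB = π(0.0441)⁴/32 = 3.71×10^-7 m⁴; J_BC = π(0.0672)⁴/32 = 2.00×10^-6 m⁴; J_CD = π(0.0704)⁴/32 = 2.41×10^-6 m⁴; J_DE = π(0.0844)⁴/32 = 4.98×10^-6 m⁴.
θ = (T/G)·Σ L_i/J_i = (444.8/78.2×10⁹)·(0.427/3.71×10^-7 + 1.23/2.00×10^-6 + 0.472/2.41×10^-6 + 1.39/4.98×10^-6) = 0.01274 rad.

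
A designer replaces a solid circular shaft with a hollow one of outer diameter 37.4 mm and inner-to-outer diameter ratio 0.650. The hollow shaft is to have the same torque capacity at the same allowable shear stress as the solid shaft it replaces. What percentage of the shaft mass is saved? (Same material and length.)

34.2 %

Equal τ_max and T ⇒ the solid shaft needs d_s³ = d_o³(1−k⁴), so d_s = 37.4·(1−0.650⁴)^(1/3) = 35.03 mm.
Area ratio A_h/A_s = d_o²(1−k²)/d_s² = (1−k²)/(1−k⁴)^(2/3) = 0.6584.
Mass saving = 1 − 0.6584 = 34.2 %.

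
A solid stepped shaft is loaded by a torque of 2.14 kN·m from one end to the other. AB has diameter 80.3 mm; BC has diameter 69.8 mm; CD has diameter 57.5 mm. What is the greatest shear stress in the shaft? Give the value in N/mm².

57.3 N/mm²

Under the same torque, τ_max = 16T/(πd³) is largest where d is smallest — segment CD (d = 57.5 mm).
τ_max = 16·2140/(π·(0.0575)³) = 5.733×10^7 Pa.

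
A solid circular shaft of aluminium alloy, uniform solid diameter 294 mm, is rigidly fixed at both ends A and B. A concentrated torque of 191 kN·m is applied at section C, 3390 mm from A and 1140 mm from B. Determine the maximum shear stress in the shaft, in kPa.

With uniform GJ and both ends fixed, compatibility θ_AC = θ_CB gives T_A·a = T_B·b, together with T_A + T_B = T₀.
T_A = T₀·b/(a+b) = 191000·1140/4530 = 48070 N·m; T_B = 142900 N·m.
τ in each portion: τ_AC = 9.63×10^6 Pa, τ_CB = 2.86×10^7 Pa; maximum is in CB.
τ_max = T_CB·r/J = 142900·0.147/7.33×10^-4 = 2.865×10^7 Pa.

28600 kPa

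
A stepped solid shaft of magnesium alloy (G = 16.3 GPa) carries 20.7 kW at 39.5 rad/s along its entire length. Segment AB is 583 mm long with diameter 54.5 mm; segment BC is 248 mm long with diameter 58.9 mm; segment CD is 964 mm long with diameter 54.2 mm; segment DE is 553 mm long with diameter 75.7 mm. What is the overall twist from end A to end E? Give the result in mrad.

70.5 mrad

ω = 39.5 rad/s, so T = P/ω = 20.7×10³ / 39.50 = 524.1 N·m.
J_AB = π(0.0545)⁴/32 = 8.66×10^-7 m⁴; J_BC = π(0.0589)⁴/32 = 1.18×10^-6 m⁴; J_CD = π(0.0542)⁴/32 = 8.47×10^-7 m⁴; J_DE = π(0.0757)⁴/32 = 3.22×10^-6 m⁴.
θ = (T/G)·Σ L_i/J_i = (524.1/16.3×10⁹)·(0.583/8.66×10^-7 + 0.248/1.18×10^-6 + 0.964/8.47×10^-7 + 0.553/3.22×10^-6) = 0.07049 rad.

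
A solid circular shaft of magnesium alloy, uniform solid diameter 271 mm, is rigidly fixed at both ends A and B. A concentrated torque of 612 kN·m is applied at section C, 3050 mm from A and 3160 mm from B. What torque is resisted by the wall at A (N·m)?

311000 N·m

With uniform GJ and both ends fixed, compatibility θ_AC = θ_CB gives T_A·a = T_B·b, together with T_A + T_B = T₀.
T_A = T₀·b/(a+b) = 612000·3160/6210 = 311400 N·m; T_B = 300600 N·m.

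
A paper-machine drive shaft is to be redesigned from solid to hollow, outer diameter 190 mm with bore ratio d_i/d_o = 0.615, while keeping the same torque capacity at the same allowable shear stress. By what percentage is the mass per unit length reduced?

Equal τ_max and T ⇒ the solid shaft needs d_s³ = d_o³(1−k⁴), so d_s = 190·(1−0.615⁴)^(1/3) = 180.5 mm.
Area ratio A_h/A_s = d_o²(1−k²)/d_s² = (1−k²)/(1−k⁴)^(2/3) = 0.6892.
Mass saving = 1 − 0.6892 = 31.1 %.

31.1 %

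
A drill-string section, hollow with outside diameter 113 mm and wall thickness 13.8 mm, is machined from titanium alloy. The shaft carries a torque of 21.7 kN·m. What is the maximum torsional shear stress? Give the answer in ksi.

16.5 ksi

J = π(d_o⁴ − d_i⁴)/32 = π(0.113⁴ − 0.0854⁴)/32 = 1.079×10^-5 m⁴.
τ_max = T·r/J = 21700 × 0.0565 / 1.079×10^-5 = 1.137×10^8 Pa.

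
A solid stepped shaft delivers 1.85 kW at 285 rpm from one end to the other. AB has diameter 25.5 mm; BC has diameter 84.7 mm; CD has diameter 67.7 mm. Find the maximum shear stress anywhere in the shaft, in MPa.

19.0 MPa

ω = 2π·285/60 = 29.85 rad/s, so T = P/ω = 1.85×10³ / 29.85 = 61.99 N·m.
Under the same torque, τ_max = 16T/(πd³) is largest where d is smallest — segment AB (d = 25.5 mm).
τ_max = 16·61.99/(π·(0.0255)³) = 1.904×10^7 Pa.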